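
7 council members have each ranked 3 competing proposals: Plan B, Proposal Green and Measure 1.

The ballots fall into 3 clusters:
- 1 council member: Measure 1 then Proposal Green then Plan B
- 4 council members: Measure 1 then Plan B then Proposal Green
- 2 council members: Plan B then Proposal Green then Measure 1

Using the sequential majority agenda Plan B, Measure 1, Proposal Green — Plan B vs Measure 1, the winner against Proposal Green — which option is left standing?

Measure 1

Round 1: Plan B vs Measure 1 — 2–5, Measure 1 advances.
Round 2: Measure 1 vs Proposal Green — 5–2, Measure 1 advances.
The agenda winner is Measure 1.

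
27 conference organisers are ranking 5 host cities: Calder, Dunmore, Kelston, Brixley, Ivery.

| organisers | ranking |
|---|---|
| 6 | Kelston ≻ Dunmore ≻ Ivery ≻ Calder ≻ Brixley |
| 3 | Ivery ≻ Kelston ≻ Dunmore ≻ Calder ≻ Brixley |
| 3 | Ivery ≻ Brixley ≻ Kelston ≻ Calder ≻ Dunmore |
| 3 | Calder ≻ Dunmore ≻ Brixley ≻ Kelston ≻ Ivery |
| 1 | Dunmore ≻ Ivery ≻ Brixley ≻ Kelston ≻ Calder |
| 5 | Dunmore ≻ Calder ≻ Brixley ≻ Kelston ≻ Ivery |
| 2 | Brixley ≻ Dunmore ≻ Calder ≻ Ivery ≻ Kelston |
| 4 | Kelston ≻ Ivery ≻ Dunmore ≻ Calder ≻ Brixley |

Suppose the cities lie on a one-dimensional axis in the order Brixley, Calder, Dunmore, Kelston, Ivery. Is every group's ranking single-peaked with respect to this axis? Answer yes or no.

Axis positions: Brixley=1, Calder=2, Dunmore=3, Kelston=4, Ivery=5.
Group 1 (peak Kelston at position 4): ranking walks positions 4-3-5-2-1, expanding outward from the peak — single-peaked.
Group 2 (peak Ivery at position 5): ranking walks positions 5-4-3-2-1, expanding outward from the peak — single-peaked.
Group 3: ranking walks positions 5-1-4-2-3; Brixley is ranked above Kelston even though Kelston lies between Brixley and the peak Ivery on the axis — preferences dip and rise again. Not single-peaked.
Group 4 (peak Calder at position 2): ranking walks positions 2-3-1-4-5, expanding outward from the peak — single-peaked.
Group 5: ranking walks positions 3-5-1-4-2; Ivery is ranked above Kelston even though Kelston lies between Ivery and the peak Dunmore on the axis — preferences dip and rise again. Not single-peaked.
Group 6 (peak Dunmore at position 3): ranking walks positions 3-2-1-4-5, expanding outward from the peak — single-peaked.
Group 7: ranking walks positions 1-3-2-5-4; Dunmore is ranked above Calder even though Calder lies between Dunmore and the peak Brixley on the axis — preferences dip and rise again. Not single-peaked.
Group 8 (peak Kelston at position 4): ranking walks positions 4-5-3-2-1, expanding outward from the peak — single-peaked.
Group 3 violates single-peakedness, so the profile is not single-peaked on this axis.

no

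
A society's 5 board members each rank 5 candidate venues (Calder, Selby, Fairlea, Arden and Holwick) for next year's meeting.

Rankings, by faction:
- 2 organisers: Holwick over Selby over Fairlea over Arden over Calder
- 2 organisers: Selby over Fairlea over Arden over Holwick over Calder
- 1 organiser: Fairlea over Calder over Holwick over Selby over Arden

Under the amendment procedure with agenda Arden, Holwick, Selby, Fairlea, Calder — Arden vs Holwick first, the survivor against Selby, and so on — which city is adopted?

Fairlea

Round 1: Arden vs Holwick — 2–3, Holwick advances.
Round 2: Holwick vs Selby — 3–2, Holwick advances.
Round 3: Holwick vs Fairlea — 2–3, Fairlea advances.
Round 4: Fairlea vs Calder — 5–0, Fairlea advances.
Fairlea survives the agenda.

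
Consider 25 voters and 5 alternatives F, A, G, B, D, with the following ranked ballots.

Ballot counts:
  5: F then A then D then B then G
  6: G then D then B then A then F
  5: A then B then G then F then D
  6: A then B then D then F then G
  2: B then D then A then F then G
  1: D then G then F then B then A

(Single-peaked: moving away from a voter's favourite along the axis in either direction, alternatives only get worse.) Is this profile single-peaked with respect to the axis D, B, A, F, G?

Axis positions: D=1, B=2, A=3, F=4, G=5.
Group 1: ranking walks positions 4-3-1-2-5; D is ranked above B even though B lies between D and the peak F on the axis — preferences dip and rise again. Not single-peaked.
Group 2: ranking walks positions 5-1-2-3-4; D is ranked above F even though F lies between D and the peak G on the axis — preferences dip and rise again. Not single-peaked.
Group 3: ranking walks positions 3-2-5-4-1; G is ranked above F even though F lies between G and the peak A on the axis — preferences dip and rise again. Not single-peaked.
Group 4 (peak A at position 3): ranking walks positions 3-2-1-4-5, expanding outward from the peak — single-peaked.
Group 5 (peak B at position 2): ranking walks positions 2-1-3-4-5, expanding outward from the peak — single-peaked.
Group 6: ranking walks positions 1-5-4-2-3; G is ranked above B even though B lies between G and the peak D on the axis — preferences dip and rise again. Not single-peaked.
Group 1 violates single-peakedness, so the profile is not single-peaked on this axis.

no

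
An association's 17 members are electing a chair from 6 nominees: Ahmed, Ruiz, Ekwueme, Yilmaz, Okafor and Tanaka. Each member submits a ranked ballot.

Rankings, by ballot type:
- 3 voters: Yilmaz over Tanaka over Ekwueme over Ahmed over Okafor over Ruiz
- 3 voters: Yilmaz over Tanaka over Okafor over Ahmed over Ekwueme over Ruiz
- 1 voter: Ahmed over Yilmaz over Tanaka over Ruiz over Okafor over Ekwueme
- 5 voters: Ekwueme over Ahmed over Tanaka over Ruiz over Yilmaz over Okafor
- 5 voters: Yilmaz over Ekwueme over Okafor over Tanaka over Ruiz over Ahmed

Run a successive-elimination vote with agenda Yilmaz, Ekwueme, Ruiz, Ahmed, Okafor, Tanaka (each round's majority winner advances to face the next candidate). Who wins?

Round 1: Yilmaz vs Ekwueme — 12–5, Yilmaz advances.
Round 2: Yilmaz vs Ruiz — 12–5, Yilmaz advances.
Round 3: Yilmaz vs Ahmed — 11–6, Yilmaz advances.
Round 4: Yilmaz vs Okafor — 17–0, Yilmaz advances.
Round 5: Yilmaz vs Tanaka — 12–5, Yilmaz advances.
The agenda winner is Yilmaz.

Yilmaz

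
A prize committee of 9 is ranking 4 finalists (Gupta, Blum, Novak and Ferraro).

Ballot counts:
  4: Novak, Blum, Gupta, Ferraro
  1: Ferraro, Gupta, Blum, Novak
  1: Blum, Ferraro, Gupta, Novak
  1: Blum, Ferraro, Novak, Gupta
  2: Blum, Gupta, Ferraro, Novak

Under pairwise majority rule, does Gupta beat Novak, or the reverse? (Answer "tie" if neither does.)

Novak

Ballots ranking Gupta above Novak: 1 + 1 + 2 = 4.
Ballots ranking Novak above Gupta: 9 − 4 = 5.
Novak wins the head-to-head 5–4.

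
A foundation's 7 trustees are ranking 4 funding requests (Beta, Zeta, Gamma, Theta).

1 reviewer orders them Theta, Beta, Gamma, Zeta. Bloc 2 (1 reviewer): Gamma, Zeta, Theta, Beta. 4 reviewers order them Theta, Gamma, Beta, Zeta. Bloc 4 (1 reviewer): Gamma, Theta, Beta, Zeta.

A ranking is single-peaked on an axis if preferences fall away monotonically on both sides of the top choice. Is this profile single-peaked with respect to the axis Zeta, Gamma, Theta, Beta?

yes

Axis positions: Zeta=1, Gamma=2, Theta=3, Beta=4.
Bloc 1 (peak Theta at position 3): ranking walks positions 3-4-2-1, expanding outward from the peak — single-peaked.
Bloc 2 (peak Gamma at position 2): ranking walks positions 2-1-3-4, expanding outward from the peak — single-peaked.
Bloc 3 (peak Theta at position 3): ranking walks positions 3-2-4-1, expanding outward from the peak — single-peaked.
Bloc 4 (peak Gamma at position 2): ranking walks positions 2-3-4-1, expanding outward from the peak — single-peaked.
Every ranking is single-peaked on this axis.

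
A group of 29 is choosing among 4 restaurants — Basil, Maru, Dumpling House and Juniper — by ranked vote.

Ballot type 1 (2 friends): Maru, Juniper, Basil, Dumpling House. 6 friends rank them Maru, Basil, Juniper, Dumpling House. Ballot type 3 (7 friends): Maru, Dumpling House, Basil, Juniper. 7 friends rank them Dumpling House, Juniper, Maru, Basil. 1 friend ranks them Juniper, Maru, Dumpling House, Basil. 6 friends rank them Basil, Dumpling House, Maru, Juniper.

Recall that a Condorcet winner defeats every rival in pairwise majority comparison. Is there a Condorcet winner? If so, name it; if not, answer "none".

Maru

Check each pair by majority over 29 ballots:
Basil vs Maru: 6 for Basil, 23 for Maru — Maru by 23–6.
Basil vs Dumpling House: Basil is ranked higher on 2+6+6 = 14 ballots, Dumpling House on 15. Dumpling House wins 15–14.
Basil vs Juniper: 19 to 10, Basil.
Maru vs Dumpling House: Maru preferred on 2+6+7+1 = 16 ballots; Maru wins 16–13.
Maru vs Juniper: 21 to 8, Maru.
Dumpling House vs Juniper: 20 to 9, Dumpling House.
Maru beats each of Basil, Dumpling House, Juniper — Maru is the Condorcet winner.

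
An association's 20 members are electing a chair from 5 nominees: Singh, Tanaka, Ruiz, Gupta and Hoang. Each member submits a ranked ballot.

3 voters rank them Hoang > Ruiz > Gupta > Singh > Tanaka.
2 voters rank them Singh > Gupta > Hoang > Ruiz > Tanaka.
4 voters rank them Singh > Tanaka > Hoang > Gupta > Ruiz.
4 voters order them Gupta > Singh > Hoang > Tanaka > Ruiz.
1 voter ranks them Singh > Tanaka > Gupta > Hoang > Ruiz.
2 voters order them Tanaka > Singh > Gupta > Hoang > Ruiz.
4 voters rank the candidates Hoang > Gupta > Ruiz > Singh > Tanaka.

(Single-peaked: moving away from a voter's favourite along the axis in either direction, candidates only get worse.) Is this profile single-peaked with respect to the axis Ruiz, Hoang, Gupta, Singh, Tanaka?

no

Axis positions: Ruiz=1, Hoang=2, Gupta=3, Singh=4, Tanaka=5.
Type 1 (peak Hoang at position 2): ranking walks positions 2-1-3-4-5, expanding outward from the peak — single-peaked.
Type 2 (peak Singh at position 4): ranking walks positions 4-3-2-1-5, expanding outward from the peak — single-peaked.
Type 3: ranking walks positions 4-5-2-3-1; Hoang is ranked above Gupta even though Gupta lies between Hoang and the peak Singh on the axis — preferences dip and rise again. Not single-peaked.
Type 4 (peak Gupta at position 3): ranking walks positions 3-4-2-5-1, expanding outward from the peak — single-peaked.
Type 5 (peak Singh at position 4): ranking walks positions 4-5-3-2-1, expanding outward from the peak — single-peaked.
Type 6 (peak Tanaka at position 5): ranking walks positions 5-4-3-2-1, expanding outward from the peak — single-peaked.
Type 7 (peak Hoang at position 2): ranking walks positions 2-3-1-4-5, expanding outward from the peak — single-peaked.
Type 3 violates single-peakedness, so the profile is not single-peaked on this axis.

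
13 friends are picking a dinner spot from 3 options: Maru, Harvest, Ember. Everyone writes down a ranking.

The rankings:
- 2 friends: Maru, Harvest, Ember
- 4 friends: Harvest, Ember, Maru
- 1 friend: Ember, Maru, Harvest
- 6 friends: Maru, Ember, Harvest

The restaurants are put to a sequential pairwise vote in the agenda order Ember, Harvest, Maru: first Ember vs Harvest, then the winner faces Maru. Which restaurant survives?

Maru

Round 1: Ember vs Harvest — 7–6, Ember advances.
Round 2: Ember vs Maru — 5–8, Maru advances.
The agenda winner is Maru.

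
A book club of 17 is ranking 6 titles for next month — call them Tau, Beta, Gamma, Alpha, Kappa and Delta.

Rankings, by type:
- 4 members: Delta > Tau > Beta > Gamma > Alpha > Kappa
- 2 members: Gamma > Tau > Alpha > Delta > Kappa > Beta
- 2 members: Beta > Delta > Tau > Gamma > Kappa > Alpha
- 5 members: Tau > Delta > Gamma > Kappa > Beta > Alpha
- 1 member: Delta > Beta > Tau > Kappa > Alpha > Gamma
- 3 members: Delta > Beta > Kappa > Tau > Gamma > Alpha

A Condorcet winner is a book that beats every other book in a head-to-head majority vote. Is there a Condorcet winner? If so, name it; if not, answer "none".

Pairwise majorities:
Tau vs Beta: Tau, 11–6.
Tau vs Gamma: Tau wins 15–2.
Tau vs Alpha: Tau, 17–0.
Tau vs Kappa: Tau, 14–3.
Tau–Delta: Delta 10–7.
Beta–Gamma: Beta 10–7.
Beta vs Alpha: Beta, 15–2.
Beta vs Kappa: Beta, 10–7.
Beta vs Delta: Delta, 15–2.
Gamma–Alpha: Gamma 16–1.
Gamma vs Kappa: Gamma wins 13–4.
Gamma vs Delta: Delta, 15–2.
Alpha vs Kappa: Kappa wins 11–6.
Alpha vs Delta: Delta wins 15–2.
Kappa vs Delta: Delta wins 17–0.
Delta beats each of Tau, Beta, Gamma, Alpha, Kappa — Delta is the Condorcet winner.

Delta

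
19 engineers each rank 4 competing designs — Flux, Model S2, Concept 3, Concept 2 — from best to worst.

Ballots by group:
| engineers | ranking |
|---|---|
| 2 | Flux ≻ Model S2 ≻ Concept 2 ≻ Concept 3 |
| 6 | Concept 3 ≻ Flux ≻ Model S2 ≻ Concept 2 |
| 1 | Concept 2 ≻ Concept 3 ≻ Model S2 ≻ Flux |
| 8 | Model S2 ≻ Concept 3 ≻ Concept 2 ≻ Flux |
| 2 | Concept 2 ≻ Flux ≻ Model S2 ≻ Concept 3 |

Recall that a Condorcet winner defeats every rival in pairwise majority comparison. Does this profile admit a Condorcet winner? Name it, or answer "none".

none

Head-to-head results (19 engineers):
Flux vs Model S2: Flux preferred on 2+6+2 = 10 ballots; Flux wins 10–9.
Flux vs Concept 3: Flux preferred on 2+2 = 4 ballots; Concept 3 wins 15–4.
Flux vs Concept 2: 2+6 = 8 for Flux, 11 for Concept 2 — Concept 2 by 11–8.
Model S2 vs Concept 3: 2+8+2 = 12 for Model S2, 7 for Concept 3 — Model S2 by 12–7.
Model S2 vs Concept 2: 16 to 3, Model S2.
Concept 3 vs Concept 2: Concept 3 is ranked higher on 6+8 = 14 ballots, Concept 2 on 5. Concept 3 wins 14–5.
No design is unbeaten: Flux loses to Concept 3; Model S2 loses to Flux; Concept 3 loses to Model S2; Concept 2 loses to Model S2. In particular Flux beats Model S2 beats Concept 3 beats Flux is a majority cycle — no Condorcet winner exists.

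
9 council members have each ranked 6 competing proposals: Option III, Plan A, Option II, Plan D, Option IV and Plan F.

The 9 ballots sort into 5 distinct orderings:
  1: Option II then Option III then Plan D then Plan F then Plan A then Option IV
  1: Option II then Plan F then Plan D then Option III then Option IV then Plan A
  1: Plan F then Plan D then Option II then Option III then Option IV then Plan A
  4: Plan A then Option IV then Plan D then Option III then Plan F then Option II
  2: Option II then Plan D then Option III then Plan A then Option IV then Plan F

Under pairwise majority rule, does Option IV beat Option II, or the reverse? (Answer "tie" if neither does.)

Option II

Ballots ranking Option IV above Option II: 4.
Ballots ranking Option II above Option IV: 9 − 4 = 5.
Option II wins the head-to-head 5–4.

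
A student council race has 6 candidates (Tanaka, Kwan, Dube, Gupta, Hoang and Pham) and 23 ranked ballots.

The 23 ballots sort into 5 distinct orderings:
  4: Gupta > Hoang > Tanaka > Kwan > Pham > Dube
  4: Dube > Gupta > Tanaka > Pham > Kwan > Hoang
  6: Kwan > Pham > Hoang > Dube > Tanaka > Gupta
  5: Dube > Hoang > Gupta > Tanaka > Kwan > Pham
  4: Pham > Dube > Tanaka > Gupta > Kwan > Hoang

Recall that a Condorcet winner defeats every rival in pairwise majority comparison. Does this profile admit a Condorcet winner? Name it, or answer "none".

none

Check each pair by majority over 23 ballots:
Tanaka–Kwan: Tanaka 17–6.
Tanaka vs Dube: Dube wins 19–4.
Tanaka vs Gupta: Gupta, 13–10.
Tanaka vs Hoang: Hoang, 15–8.
Tanaka vs Pham: Tanaka, 13–10.
Kwan vs Dube: Dube wins 13–10.
Kwan–Gupta: Gupta 17–6.
Kwan vs Hoang: Kwan wins 14–9.
Kwan vs Pham: Kwan, 15–8.
Dube vs Gupta: Dube wins 19–4.
Dube vs Hoang: Dube wins 13–10.
Dube vs Pham: Pham, 14–9.
Gupta–Hoang: Gupta 12–11.
Gupta vs Pham: Gupta wins 13–10.
Hoang vs Pham: Pham, 14–9.
Every candidate loses at least once (Tanaka loses to Dube; Kwan loses to Tanaka; Dube loses to Pham; Gupta loses to Dube; Hoang loses to Kwan; Pham loses to Tanaka). The majority relation contains the cycle Tanaka beats Kwan beats Hoang beats Tanaka, so there is no Condorcet winner.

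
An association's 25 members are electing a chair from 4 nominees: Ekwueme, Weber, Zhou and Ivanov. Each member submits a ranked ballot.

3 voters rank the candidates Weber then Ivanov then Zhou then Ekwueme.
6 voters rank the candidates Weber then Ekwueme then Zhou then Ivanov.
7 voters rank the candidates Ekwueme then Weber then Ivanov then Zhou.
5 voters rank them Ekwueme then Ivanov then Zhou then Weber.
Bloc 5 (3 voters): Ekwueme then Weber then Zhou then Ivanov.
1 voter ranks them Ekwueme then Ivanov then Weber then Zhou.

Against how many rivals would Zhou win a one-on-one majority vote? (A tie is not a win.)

Zhou against each rival (25 voters):
Zhou vs Ekwueme: Zhou is ranked higher on 3 ballots, Ekwueme on 22. Ekwueme wins 22–3.
Zhou vs Weber: Weber wins 20–5.
Zhou vs Ivanov: Zhou is ranked higher on 6+3 = 9 ballots, Ivanov on 16. Ivanov wins 16–9.
Zhou beats no one; loses to Ekwueme, Weber, Ivanov — 0 pairwise wins.

0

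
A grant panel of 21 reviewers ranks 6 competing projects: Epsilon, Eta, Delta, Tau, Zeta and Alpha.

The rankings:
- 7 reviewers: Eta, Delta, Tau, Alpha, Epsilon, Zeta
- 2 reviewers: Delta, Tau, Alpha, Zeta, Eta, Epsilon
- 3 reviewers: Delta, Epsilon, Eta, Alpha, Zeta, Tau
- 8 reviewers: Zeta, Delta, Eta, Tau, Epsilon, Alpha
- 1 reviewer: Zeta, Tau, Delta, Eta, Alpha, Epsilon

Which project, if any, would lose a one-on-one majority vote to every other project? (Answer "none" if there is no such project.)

Head-to-head results (21 reviewers):
Epsilon vs Eta: Eta, 18–3.
Epsilon vs Delta: Delta wins 21–0.
Epsilon vs Tau: Tau wins 18–3.
Epsilon vs Zeta: Epsilon preferred on 7+3 = 10 ballots; Zeta wins 11–10.
Epsilon vs Alpha: 11 to 10, Epsilon.
Eta vs Delta: 7 for Eta, 14 for Delta — Delta by 14–7.
Eta vs Tau: 7+3+8 = 18 for Eta, 3 for Tau — Eta by 18–3.
Eta vs Zeta: Eta is ranked higher on 7+3 = 10 ballots, Zeta on 11. Zeta wins 11–10.
Eta vs Alpha: Eta is ranked higher on 7+3+8+1 = 19 ballots, Alpha on 2. Eta wins 19–2.
Delta vs Tau: Delta is ranked higher on 7+2+3+8 = 20 ballots, Tau on 1. Delta wins 20–1.
Delta vs Zeta: Delta, 12–9.
Delta vs Alpha: Delta wins 21–0.
Tau vs Zeta: 7+2 = 9 for Tau, 12 for Zeta — Zeta by 12–9.
Tau vs Alpha: 7+2+8+1 = 18 for Tau, 3 for Alpha — Tau by 18–3.
Zeta vs Alpha: 8+1 = 9 for Zeta, 12 for Alpha — Alpha by 12–9.
Every project wins at least one matchup (Epsilon beats Alpha; Eta beats Epsilon; Delta beats Epsilon; Tau beats Epsilon; Zeta beats Epsilon; Alpha beats Zeta), so there is no Condorcet loser.

none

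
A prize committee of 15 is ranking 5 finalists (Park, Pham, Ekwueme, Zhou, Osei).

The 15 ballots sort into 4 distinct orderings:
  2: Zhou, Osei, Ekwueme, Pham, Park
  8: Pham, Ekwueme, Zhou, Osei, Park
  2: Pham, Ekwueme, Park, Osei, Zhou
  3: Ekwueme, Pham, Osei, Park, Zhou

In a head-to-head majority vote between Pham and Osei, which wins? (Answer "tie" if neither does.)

Pham

Ballots ranking Pham above Osei: 8 + 2 + 3 = 13.
Ballots ranking Osei above Pham: 15 − 13 = 2.
Pham wins the head-to-head 13–2.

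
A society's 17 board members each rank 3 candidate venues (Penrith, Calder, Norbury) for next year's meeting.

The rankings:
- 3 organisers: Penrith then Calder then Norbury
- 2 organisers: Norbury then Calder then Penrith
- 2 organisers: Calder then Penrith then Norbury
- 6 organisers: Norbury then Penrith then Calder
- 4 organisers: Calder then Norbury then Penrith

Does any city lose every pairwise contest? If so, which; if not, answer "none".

Pairwise majorities:
Penrith vs Calder: Penrith preferred on 3+6 = 9 ballots; Penrith wins 9–8.
Penrith vs Norbury: 3+2 = 5 for Penrith, 12 for Norbury — Norbury by 12–5.
Calder vs Norbury: 9 to 8, Calder.
Each city has at least one pairwise win (Penrith beats Calder; Calder beats Norbury; Norbury beats Penrith) — no Condorcet loser.

none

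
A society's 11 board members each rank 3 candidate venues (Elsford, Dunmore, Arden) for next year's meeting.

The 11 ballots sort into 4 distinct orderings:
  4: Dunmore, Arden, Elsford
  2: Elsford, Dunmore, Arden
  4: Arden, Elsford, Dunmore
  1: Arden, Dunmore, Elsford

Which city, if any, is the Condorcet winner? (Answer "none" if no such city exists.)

Pairwise majorities:
Elsford vs Dunmore: Elsford, 6–5.
Elsford vs Arden: Arden wins 9–2.
Dunmore vs Arden: Dunmore, 6–5.
Every city loses at least once (Elsford loses to Arden; Dunmore loses to Elsford; Arden loses to Dunmore). The majority relation contains the cycle Elsford → Dunmore → Arden → Elsford, so there is no Condorcet winner.

none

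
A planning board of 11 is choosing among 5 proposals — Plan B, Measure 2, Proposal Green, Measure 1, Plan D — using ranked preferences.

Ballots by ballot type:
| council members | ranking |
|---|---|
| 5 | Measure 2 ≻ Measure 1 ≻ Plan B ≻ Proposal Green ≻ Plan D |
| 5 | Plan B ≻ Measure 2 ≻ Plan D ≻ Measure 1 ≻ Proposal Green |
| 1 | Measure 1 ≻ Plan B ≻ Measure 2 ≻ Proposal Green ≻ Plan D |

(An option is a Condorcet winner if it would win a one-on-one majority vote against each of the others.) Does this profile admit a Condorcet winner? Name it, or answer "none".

Head-to-head results (11 council members):
Plan B vs Measure 2: Plan B is ranked higher on 5+1 = 6 ballots, Measure 2 on 5. Plan B wins 6–5.
Plan B vs Proposal Green: Plan B preferred on 5+5+1 = 11 ballots; Plan B wins 11–0.
Plan B vs Measure 1: Plan B is ranked higher on 5 ballots, Measure 1 on 6. Measure 1 wins 6–5.
Plan B vs Plan D: Plan B preferred on 5+5+1 = 11 ballots; Plan B wins 11–0.
Measure 2 vs Proposal Green: 11 to 0, Measure 2.
Measure 2 vs Measure 1: Measure 2 is ranked higher on 5+5 = 10 ballots, Measure 1 on 1. Measure 2 wins 10–1.
Measure 2 vs Plan D: 5+5+1 = 11 for Measure 2, 0 for Plan D — Measure 2 by 11–0.
Proposal Green vs Measure 1: Proposal Green preferred on 0 ballots; Measure 1 wins 11–0.
Proposal Green vs Plan D: Proposal Green preferred on 5+1 = 6 ballots; Proposal Green wins 6–5.
Measure 1 vs Plan D: Measure 1 preferred on 5+1 = 6 ballots; Measure 1 wins 6–5.
Every option loses at least once (Plan B loses to Measure 1; Measure 2 loses to Plan B; Proposal Green loses to Plan B; Measure 1 loses to Measure 2; Plan D loses to Plan B). The majority relation contains the cycle Plan B beats Measure 2 beats Measure 1 beats Plan B, so there is no Condorcet winner.

none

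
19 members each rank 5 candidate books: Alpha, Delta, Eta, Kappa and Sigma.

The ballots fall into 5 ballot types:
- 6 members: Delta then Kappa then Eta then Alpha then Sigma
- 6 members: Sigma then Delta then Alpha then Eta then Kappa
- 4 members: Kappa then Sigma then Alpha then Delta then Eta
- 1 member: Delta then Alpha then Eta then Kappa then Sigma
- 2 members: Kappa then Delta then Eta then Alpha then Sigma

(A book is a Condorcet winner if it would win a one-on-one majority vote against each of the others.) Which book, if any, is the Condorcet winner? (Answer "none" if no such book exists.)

none

Head-to-head results (19 members):
Alpha vs Delta: Delta wins 15–4.
Alpha vs Eta: 6+4+1 = 11 for Alpha, 8 for Eta — Alpha by 11–8.
Alpha vs Kappa: 6+1 = 7 for Alpha, 12 for Kappa — Kappa by 12–7.
Alpha vs Sigma: 9 to 10, Sigma.
Delta vs Eta: 6+6+4+1+2 = 19 for Delta, 0 for Eta — Delta by 19–0.
Delta vs Kappa: Delta wins 13–6.
Delta vs Sigma: Delta preferred on 6+1+2 = 9 ballots; Sigma wins 10–9.
Eta vs Kappa: Eta is ranked higher on 6+1 = 7 ballots, Kappa on 12. Kappa wins 12–7.
Eta–Sigma: Sigma 10–9.
Kappa vs Sigma: Kappa is ranked higher on 6+4+1+2 = 13 ballots, Sigma on 6. Kappa wins 13–6.
Each book drops at least one matchup (Alpha loses to Delta; Delta loses to Sigma; Eta loses to Alpha; Kappa loses to Delta; Sigma loses to Kappa); the cycle Delta → Kappa → Sigma → Delta rules out a Condorcet winner.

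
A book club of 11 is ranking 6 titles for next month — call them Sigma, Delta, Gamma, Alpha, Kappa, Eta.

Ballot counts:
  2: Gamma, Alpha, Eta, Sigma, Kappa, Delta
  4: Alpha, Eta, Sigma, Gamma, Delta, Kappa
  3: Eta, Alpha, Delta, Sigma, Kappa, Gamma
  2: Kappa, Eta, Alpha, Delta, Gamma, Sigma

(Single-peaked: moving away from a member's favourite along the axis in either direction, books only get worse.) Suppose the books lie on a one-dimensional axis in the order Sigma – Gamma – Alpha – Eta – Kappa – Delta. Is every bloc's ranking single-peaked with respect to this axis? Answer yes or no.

Axis positions: Sigma=1, Gamma=2, Alpha=3, Eta=4, Kappa=5, Delta=6.
Bloc 1 (peak Gamma at position 2): ranking walks positions 2-3-4-1-5-6, expanding outward from the peak — single-peaked.
Bloc 2: ranking walks positions 3-4-1-2-6-5; Sigma is ranked above Gamma even though Gamma lies between Sigma and the peak Alpha on the axis — preferences dip and rise again. Not single-peaked.
Bloc 3: ranking walks positions 4-3-6-1-5-2; Delta is ranked above Kappa even though Kappa lies between Delta and the peak Eta on the axis — preferences dip and rise again. Not single-peaked.
Bloc 4 (peak Kappa at position 5): ranking walks positions 5-4-3-6-2-1, expanding outward from the peak — single-peaked.
Bloc 2 violates single-peakedness, so the profile is not single-peaked on this axis.

no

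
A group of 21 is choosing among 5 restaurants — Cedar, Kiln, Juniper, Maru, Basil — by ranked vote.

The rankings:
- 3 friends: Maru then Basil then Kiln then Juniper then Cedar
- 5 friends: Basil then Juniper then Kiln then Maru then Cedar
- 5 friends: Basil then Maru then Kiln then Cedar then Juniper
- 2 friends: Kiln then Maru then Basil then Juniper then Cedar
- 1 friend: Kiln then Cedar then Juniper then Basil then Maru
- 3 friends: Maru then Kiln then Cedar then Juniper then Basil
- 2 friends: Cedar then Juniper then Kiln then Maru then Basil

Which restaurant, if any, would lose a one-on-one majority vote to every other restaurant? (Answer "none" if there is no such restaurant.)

Head-to-head results (21 friends):
Cedar vs Kiln: 2 to 19, Kiln.
Cedar vs Juniper: Cedar wins 11–10.
Cedar vs Maru: Maru wins 18–3.
Cedar vs Basil: Basil wins 15–6.
Kiln vs Juniper: 14 to 7, Kiln.
Kiln vs Maru: 5+2+1+2 = 10 for Kiln, 11 for Maru — Maru by 11–10.
Kiln vs Basil: Basil, 13–8.
Juniper vs Maru: Juniper preferred on 5+1+2 = 8 ballots; Maru wins 13–8.
Juniper–Basil: Basil 15–6.
Maru vs Basil: Maru preferred on 3+2+3+2 = 10 ballots; Basil wins 11–10.
Juniper is beaten in every head-to-head and is the Condorcet loser.

Juniper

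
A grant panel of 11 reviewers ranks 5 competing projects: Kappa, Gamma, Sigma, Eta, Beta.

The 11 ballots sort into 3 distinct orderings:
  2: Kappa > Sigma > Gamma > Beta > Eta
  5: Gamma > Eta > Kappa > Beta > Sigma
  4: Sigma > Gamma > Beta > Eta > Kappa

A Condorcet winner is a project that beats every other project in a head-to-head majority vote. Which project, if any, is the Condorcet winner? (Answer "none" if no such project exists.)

none

Pairwise majorities:
Kappa vs Gamma: Kappa is ranked higher on 2 ballots, Gamma on 9. Gamma wins 9–2.
Kappa vs Sigma: 2+5 = 7 for Kappa, 4 for Sigma — Kappa by 7–4.
Kappa vs Eta: Kappa is ranked higher on 2 ballots, Eta on 9. Eta wins 9–2.
Kappa vs Beta: 7 to 4, Kappa.
Gamma vs Sigma: Gamma is ranked higher on 5 ballots, Sigma on 6. Sigma wins 6–5.
Gamma vs Eta: 11 to 0, Gamma.
Gamma vs Beta: 2+5+4 = 11 for Gamma, 0 for Beta — Gamma by 11–0.
Sigma vs Eta: 2+4 = 6 for Sigma, 5 for Eta — Sigma by 6–5.
Sigma vs Beta: Sigma preferred on 2+4 = 6 ballots; Sigma wins 6–5.
Eta vs Beta: 5 to 6, Beta.
Every project loses at least once (Kappa loses to Gamma; Gamma loses to Sigma; Sigma loses to Kappa; Eta loses to Gamma; Beta loses to Kappa). The majority relation contains the cycle Kappa beats Sigma beats Gamma beats Kappa, so there is no Condorcet winner.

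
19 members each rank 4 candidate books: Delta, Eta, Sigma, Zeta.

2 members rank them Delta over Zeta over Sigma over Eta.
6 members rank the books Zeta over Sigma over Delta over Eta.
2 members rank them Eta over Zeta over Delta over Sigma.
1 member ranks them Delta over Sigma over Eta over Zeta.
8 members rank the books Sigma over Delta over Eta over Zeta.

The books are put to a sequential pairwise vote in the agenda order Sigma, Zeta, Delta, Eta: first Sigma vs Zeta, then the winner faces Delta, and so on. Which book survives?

Delta

Round 1: Sigma vs Zeta — 9–10, Zeta advances.
Round 2: Zeta vs Delta — 8–11, Delta advances.
Round 3: Delta vs Eta — 17–2, Delta advances.
Delta survives the agenda.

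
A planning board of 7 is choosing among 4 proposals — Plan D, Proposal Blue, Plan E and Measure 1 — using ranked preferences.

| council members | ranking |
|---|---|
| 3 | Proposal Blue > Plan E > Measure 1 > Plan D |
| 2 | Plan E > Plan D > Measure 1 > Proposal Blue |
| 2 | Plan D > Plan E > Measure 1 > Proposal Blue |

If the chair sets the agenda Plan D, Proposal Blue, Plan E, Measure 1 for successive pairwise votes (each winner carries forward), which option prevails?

Plan E

Round 1: Plan D vs Proposal Blue — 4–3, Plan D advances.
Round 2: Plan D vs Plan E — 2–5, Plan E advances.
Round 3: Plan E vs Measure 1 — 7–0, Plan E advances.
Plan E survives the agenda.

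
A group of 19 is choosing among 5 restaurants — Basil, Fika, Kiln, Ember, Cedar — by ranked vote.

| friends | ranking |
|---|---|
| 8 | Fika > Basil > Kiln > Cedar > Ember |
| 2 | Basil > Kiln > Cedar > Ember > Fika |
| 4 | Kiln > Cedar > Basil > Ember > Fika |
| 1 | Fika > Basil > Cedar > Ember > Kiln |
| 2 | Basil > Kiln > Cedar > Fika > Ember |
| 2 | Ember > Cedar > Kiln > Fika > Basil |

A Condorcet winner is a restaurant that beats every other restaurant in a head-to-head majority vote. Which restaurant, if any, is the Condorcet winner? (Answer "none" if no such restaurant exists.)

none

Head-to-head results (19 friends):
Basil vs Fika: 2+4+2 = 8 for Basil, 11 for Fika — Fika by 11–8.
Basil vs Kiln: Basil wins 13–6.
Basil vs Ember: 17 to 2, Basil.
Basil–Cedar: Basil 13–6.
Fika vs Kiln: Kiln wins 10–9.
Fika vs Ember: Fika is ranked higher on 8+1+2 = 11 ballots, Ember on 8. Fika wins 11–8.
Fika vs Cedar: Cedar wins 10–9.
Kiln vs Ember: Kiln, 16–3.
Kiln vs Cedar: Kiln, 16–3.
Ember vs Cedar: 2 to 17, Cedar.
Each restaurant drops at least one matchup (Basil loses to Fika; Fika loses to Kiln; Kiln loses to Basil; Ember loses to Basil; Cedar loses to Basil); the cycle Basil beats Kiln beats Fika beats Basil rules out a Condorcet winner.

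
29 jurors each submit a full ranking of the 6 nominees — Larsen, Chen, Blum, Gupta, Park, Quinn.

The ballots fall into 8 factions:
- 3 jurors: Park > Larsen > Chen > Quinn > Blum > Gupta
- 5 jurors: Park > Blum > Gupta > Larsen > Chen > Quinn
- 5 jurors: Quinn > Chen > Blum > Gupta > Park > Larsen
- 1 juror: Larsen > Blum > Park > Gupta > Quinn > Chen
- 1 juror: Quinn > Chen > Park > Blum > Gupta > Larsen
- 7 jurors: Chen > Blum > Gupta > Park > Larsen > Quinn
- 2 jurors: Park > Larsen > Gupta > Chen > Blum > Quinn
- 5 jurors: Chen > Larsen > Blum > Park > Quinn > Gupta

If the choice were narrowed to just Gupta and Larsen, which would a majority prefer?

Gupta

Ballots ranking Gupta above Larsen: 5 + 5 + 1 + 7 = 18.
Ballots ranking Larsen above Gupta: 29 − 18 = 11.
Gupta wins the head-to-head 18–11.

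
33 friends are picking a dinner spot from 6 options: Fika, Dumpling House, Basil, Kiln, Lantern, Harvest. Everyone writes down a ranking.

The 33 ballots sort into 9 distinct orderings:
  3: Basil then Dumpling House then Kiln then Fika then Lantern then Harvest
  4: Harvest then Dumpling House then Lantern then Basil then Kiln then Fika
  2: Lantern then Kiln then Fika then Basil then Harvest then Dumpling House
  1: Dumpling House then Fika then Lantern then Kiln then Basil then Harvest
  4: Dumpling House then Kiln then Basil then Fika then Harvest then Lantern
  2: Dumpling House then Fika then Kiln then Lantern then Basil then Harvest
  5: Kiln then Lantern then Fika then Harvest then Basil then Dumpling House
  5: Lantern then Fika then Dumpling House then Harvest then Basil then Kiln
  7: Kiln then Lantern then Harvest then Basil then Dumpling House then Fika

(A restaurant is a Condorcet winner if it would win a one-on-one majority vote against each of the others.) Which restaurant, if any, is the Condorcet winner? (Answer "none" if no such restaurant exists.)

Pairwise majorities:
Fika vs Dumpling House: Dumpling House, 21–12.
Fika vs Basil: Basil, 18–15.
Fika vs Kiln: Kiln wins 25–8.
Fika–Lantern: Lantern 23–10.
Fika–Harvest: Fika 22–11.
Dumpling House vs Basil: Basil, 17–16.
Dumpling House–Kiln: Dumpling House 19–14.
Dumpling House–Lantern: Lantern 19–14.
Dumpling House–Harvest: Harvest 18–15.
Basil vs Kiln: Kiln wins 21–12.
Basil vs Lantern: Lantern, 26–7.
Basil vs Harvest: Harvest, 21–12.
Kiln–Lantern: Kiln 21–12.
Kiln vs Harvest: Kiln, 24–9.
Lantern vs Harvest: Lantern, 25–8.
Every restaurant loses at least once (Fika loses to Dumpling House; Dumpling House loses to Basil; Basil loses to Kiln; Kiln loses to Dumpling House; Lantern loses to Kiln; Harvest loses to Fika). The majority relation contains the cycle Fika > Harvest > Dumpling House > Fika, so there is no Condorcet winner.

none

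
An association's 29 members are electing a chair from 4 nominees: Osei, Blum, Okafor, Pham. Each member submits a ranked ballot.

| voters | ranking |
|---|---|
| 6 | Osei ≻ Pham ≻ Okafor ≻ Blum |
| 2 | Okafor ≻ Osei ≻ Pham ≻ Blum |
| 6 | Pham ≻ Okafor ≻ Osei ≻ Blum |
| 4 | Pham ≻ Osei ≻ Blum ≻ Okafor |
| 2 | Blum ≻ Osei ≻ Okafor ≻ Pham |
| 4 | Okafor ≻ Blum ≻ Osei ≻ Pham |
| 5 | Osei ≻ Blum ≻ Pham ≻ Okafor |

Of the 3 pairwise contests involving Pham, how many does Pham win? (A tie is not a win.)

2

Pham against each rival (29 voters):
Pham–Osei: Osei 19–10.
Pham vs Blum: Pham is ranked higher on 6+2+6+4 = 18 ballots, Blum on 11. Pham wins 18–11.
Pham vs Okafor: 21 to 8, Pham.
Pham beats Blum, Okafor; loses to Osei — 2 pairwise wins.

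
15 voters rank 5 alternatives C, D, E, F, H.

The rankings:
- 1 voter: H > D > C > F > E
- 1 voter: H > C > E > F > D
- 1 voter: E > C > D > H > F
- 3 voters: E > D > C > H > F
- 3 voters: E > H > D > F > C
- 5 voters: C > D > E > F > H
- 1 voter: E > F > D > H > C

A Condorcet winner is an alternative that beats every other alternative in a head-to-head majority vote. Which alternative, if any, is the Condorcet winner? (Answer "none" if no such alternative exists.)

Head-to-head results (15 voters):
C vs D: D, 8–7.
C–E: E 8–7.
C vs F: C, 11–4.
C vs H: C wins 9–6.
D vs E: E, 9–6.
D–F: D 13–2.
D vs H: D, 10–5.
E–F: E 14–1.
E vs H: E wins 13–2.
F vs H: H wins 9–6.
E beats each of C, D, F, H — E is the Condorcet winner.

E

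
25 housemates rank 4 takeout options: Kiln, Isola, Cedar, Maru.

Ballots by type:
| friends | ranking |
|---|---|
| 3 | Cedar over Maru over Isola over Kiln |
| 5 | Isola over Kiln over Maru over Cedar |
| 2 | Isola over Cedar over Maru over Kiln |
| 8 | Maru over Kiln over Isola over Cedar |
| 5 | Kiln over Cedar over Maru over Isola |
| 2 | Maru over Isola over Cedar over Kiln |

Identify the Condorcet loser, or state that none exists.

Cedar

Pairwise majorities:
Kiln vs Isola: Kiln wins 13–12.
Kiln vs Cedar: Kiln wins 18–7.
Kiln vs Maru: Kiln is ranked higher on 5+5 = 10 ballots, Maru on 15. Maru wins 15–10.
Isola vs Cedar: Isola is ranked higher on 5+2+8+2 = 17 ballots, Cedar on 8. Isola wins 17–8.
Isola vs Maru: Maru, 18–7.
Cedar vs Maru: Maru, 15–10.
Only Cedar has no wins; Cedar is the Condorcet loser.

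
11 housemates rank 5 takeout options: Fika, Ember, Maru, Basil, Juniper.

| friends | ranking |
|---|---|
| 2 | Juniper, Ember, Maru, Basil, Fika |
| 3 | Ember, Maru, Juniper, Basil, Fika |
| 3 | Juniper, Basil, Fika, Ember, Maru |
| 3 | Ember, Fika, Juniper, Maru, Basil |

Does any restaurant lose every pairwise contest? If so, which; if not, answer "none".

Head-to-head results (11 friends):
Fika–Ember: Ember 8–3.
Fika vs Maru: Fika wins 6–5.
Fika vs Basil: Fika is ranked higher on 3 ballots, Basil on 8. Basil wins 8–3.
Fika vs Juniper: Juniper, 8–3.
Ember vs Maru: Ember wins 11–0.
Ember vs Basil: Ember is ranked higher on 2+3+3 = 8 ballots, Basil on 3. Ember wins 8–3.
Ember–Juniper: Ember 6–5.
Maru vs Basil: 8 to 3, Maru.
Maru vs Juniper: Maru is ranked higher on 3 ballots, Juniper on 8. Juniper wins 8–3.
Basil vs Juniper: Basil is ranked higher on 0 ballots, Juniper on 11. Juniper wins 11–0.
No restaurant is winless: Fika beats Maru; Ember beats Fika; Maru beats Basil; Basil beats Fika; Juniper beats Fika. There is no Condorcet loser.

none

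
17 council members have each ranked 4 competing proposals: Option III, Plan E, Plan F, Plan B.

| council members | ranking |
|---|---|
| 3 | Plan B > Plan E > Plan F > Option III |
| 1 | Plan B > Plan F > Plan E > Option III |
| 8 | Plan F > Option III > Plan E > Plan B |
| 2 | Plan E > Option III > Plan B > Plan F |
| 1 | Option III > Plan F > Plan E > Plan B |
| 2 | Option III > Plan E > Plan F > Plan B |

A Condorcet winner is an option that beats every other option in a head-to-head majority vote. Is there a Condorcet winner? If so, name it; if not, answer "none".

Head-to-head results (17 council members):
Option III vs Plan E: Option III wins 11–6.
Option III vs Plan F: Plan F, 12–5.
Option III vs Plan B: Option III wins 13–4.
Plan E vs Plan F: Plan E is ranked higher on 3+2+2 = 7 ballots, Plan F on 10. Plan F wins 10–7.
Plan E vs Plan B: Plan E is ranked higher on 8+2+1+2 = 13 ballots, Plan B on 4. Plan E wins 13–4.
Plan F–Plan B: Plan F 11–6.
Plan F wins every pairwise contest, so Plan F is the Condorcet winner.

Plan F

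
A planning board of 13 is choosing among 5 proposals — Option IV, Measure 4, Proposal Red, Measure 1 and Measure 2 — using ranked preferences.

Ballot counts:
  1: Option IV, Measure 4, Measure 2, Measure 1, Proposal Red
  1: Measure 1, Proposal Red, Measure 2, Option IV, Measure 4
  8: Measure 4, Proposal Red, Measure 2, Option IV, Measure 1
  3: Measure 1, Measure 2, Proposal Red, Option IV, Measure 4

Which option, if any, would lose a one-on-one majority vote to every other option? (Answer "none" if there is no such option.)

Measure 1

Head-to-head results (13 council members):
Option IV vs Measure 4: 5 to 8, Measure 4.
Option IV vs Proposal Red: Proposal Red wins 12–1.
Option IV vs Measure 1: Option IV wins 9–4.
Option IV vs Measure 2: Measure 2 wins 12–1.
Measure 4 vs Proposal Red: Measure 4 preferred on 1+8 = 9 ballots; Measure 4 wins 9–4.
Measure 4–Measure 1: Measure 4 9–4.
Measure 4–Measure 2: Measure 4 9–4.
Proposal Red vs Measure 1: Proposal Red is ranked higher on 8 ballots, Measure 1 on 5. Proposal Red wins 8–5.
Proposal Red vs Measure 2: 9 to 4, Proposal Red.
Measure 1–Measure 2: Measure 2 9–4.
Measure 1 loses to every other option — it is the Condorcet loser.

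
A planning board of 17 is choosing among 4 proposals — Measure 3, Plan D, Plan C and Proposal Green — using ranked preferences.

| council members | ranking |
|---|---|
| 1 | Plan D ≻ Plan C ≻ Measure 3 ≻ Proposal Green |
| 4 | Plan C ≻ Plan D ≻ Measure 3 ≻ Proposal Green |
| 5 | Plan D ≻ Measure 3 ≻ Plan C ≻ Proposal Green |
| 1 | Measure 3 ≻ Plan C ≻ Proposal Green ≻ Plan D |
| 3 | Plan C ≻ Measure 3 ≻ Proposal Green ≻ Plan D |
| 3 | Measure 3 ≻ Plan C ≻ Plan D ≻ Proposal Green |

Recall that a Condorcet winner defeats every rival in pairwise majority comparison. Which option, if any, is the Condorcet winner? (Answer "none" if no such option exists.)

none

Pairwise majorities:
Measure 3 vs Plan D: Plan D wins 10–7.
Measure 3 vs Plan C: Measure 3 wins 9–8.
Measure 3 vs Proposal Green: Measure 3, 17–0.
Plan D–Plan C: Plan C 11–6.
Plan D vs Proposal Green: Plan D wins 13–4.
Plan C–Proposal Green: Plan C 17–0.
No option is unbeaten: Measure 3 loses to Plan D; Plan D loses to Plan C; Plan C loses to Measure 3; Proposal Green loses to Measure 3. In particular Measure 3 → Plan C → Plan D → Measure 3 is a majority cycle — no Condorcet winner exists.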